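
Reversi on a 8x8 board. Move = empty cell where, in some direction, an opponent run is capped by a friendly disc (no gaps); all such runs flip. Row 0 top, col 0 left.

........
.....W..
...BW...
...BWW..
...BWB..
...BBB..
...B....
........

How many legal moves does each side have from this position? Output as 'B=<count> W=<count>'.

-- B to move --
(0,4): no bracket -> illegal
(0,5): no bracket -> illegal
(0,6): flips 2 -> legal
(1,3): no bracket -> illegal
(1,4): flips 3 -> legal
(1,6): no bracket -> illegal
(2,5): flips 3 -> legal
(2,6): flips 2 -> legal
(3,6): flips 2 -> legal
(4,6): no bracket -> illegal
B mobility = 5
-- W to move --
(1,2): flips 1 -> legal
(1,3): no bracket -> illegal
(1,4): no bracket -> illegal
(2,2): flips 2 -> legal
(3,2): flips 1 -> legal
(3,6): no bracket -> illegal
(4,2): flips 2 -> legal
(4,6): flips 1 -> legal
(5,2): flips 1 -> legal
(5,6): flips 1 -> legal
(6,2): flips 1 -> legal
(6,4): flips 1 -> legal
(6,5): flips 2 -> legal
(6,6): flips 1 -> legal
(7,2): no bracket -> illegal
(7,3): no bracket -> illegal
(7,4): no bracket -> illegal
W mobility = 11

Answer: B=5 W=11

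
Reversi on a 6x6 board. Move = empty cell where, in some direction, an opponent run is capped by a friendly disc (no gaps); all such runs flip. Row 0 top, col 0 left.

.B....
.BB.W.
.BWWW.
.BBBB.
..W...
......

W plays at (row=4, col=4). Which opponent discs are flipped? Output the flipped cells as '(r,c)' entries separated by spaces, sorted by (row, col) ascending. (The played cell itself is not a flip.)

Answer: (3,3) (3,4)

Derivation:
Dir NW: opp run (3,3) capped by W -> flip
Dir N: opp run (3,4) capped by W -> flip
Dir NE: first cell '.' (not opp) -> no flip
Dir W: first cell '.' (not opp) -> no flip
Dir E: first cell '.' (not opp) -> no flip
Dir SW: first cell '.' (not opp) -> no flip
Dir S: first cell '.' (not opp) -> no flip
Dir SE: first cell '.' (not opp) -> no flip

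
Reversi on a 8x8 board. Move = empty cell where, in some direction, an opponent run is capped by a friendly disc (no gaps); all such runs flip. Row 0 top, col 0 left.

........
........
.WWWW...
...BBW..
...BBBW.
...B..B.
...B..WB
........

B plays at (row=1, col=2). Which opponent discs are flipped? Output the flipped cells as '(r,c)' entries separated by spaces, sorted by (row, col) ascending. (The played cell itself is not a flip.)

Dir NW: first cell '.' (not opp) -> no flip
Dir N: first cell '.' (not opp) -> no flip
Dir NE: first cell '.' (not opp) -> no flip
Dir W: first cell '.' (not opp) -> no flip
Dir E: first cell '.' (not opp) -> no flip
Dir SW: opp run (2,1), next='.' -> no flip
Dir S: opp run (2,2), next='.' -> no flip
Dir SE: opp run (2,3) capped by B -> flip

Answer: (2,3)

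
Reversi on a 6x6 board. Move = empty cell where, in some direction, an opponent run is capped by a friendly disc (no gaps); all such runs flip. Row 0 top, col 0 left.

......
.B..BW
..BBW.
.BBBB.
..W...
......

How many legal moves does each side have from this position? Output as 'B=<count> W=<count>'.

-- B to move --
(0,4): no bracket -> illegal
(0,5): no bracket -> illegal
(1,3): no bracket -> illegal
(2,5): flips 1 -> legal
(3,5): no bracket -> illegal
(4,1): no bracket -> illegal
(4,3): no bracket -> illegal
(5,1): flips 1 -> legal
(5,2): flips 1 -> legal
(5,3): flips 1 -> legal
B mobility = 4
-- W to move --
(0,0): no bracket -> illegal
(0,1): no bracket -> illegal
(0,2): no bracket -> illegal
(0,3): no bracket -> illegal
(0,4): flips 1 -> legal
(0,5): no bracket -> illegal
(1,0): no bracket -> illegal
(1,2): flips 2 -> legal
(1,3): flips 1 -> legal
(2,0): flips 1 -> legal
(2,1): flips 2 -> legal
(2,5): no bracket -> illegal
(3,0): no bracket -> illegal
(3,5): no bracket -> illegal
(4,0): no bracket -> illegal
(4,1): no bracket -> illegal
(4,3): no bracket -> illegal
(4,4): flips 1 -> legal
(4,5): no bracket -> illegal
W mobility = 6

Answer: B=4 W=6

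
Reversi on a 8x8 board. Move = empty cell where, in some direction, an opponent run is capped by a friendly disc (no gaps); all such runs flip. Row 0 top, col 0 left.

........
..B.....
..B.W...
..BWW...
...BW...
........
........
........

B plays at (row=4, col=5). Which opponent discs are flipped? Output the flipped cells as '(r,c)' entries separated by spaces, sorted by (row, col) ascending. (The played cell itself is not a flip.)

Dir NW: opp run (3,4), next='.' -> no flip
Dir N: first cell '.' (not opp) -> no flip
Dir NE: first cell '.' (not opp) -> no flip
Dir W: opp run (4,4) capped by B -> flip
Dir E: first cell '.' (not opp) -> no flip
Dir SW: first cell '.' (not opp) -> no flip
Dir S: first cell '.' (not opp) -> no flip
Dir SE: first cell '.' (not opp) -> no flip

Answer: (4,4)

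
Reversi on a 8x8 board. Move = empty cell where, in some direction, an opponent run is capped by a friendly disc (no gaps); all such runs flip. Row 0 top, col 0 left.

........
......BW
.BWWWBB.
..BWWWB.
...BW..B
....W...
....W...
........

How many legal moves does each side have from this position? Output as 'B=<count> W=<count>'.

-- B to move --
(0,6): no bracket -> illegal
(0,7): no bracket -> illegal
(1,1): no bracket -> illegal
(1,2): flips 1 -> legal
(1,3): flips 2 -> legal
(1,4): flips 1 -> legal
(1,5): no bracket -> illegal
(2,7): no bracket -> illegal
(3,1): no bracket -> illegal
(4,2): no bracket -> illegal
(4,5): flips 2 -> legal
(4,6): no bracket -> illegal
(5,3): flips 2 -> legal
(5,5): no bracket -> illegal
(6,3): no bracket -> illegal
(6,5): flips 1 -> legal
(7,3): no bracket -> illegal
(7,4): no bracket -> illegal
(7,5): no bracket -> illegal
B mobility = 6
-- W to move --
(0,5): no bracket -> illegal
(0,6): no bracket -> illegal
(0,7): flips 2 -> legal
(1,0): flips 3 -> legal
(1,1): no bracket -> illegal
(1,2): no bracket -> illegal
(1,4): no bracket -> illegal
(1,5): flips 2 -> legal
(2,0): flips 1 -> legal
(2,7): flips 2 -> legal
(3,0): no bracket -> illegal
(3,1): flips 1 -> legal
(3,7): flips 1 -> legal
(4,1): flips 1 -> legal
(4,2): flips 2 -> legal
(4,5): no bracket -> illegal
(4,6): no bracket -> illegal
(5,2): flips 1 -> legal
(5,3): flips 1 -> legal
(5,6): no bracket -> illegal
(5,7): no bracket -> illegal
W mobility = 11

Answer: B=6 W=11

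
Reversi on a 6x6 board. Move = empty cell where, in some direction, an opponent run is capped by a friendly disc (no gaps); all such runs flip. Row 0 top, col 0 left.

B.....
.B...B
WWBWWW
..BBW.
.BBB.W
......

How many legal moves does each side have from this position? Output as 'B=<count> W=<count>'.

Answer: B=5 W=9

Derivation:
-- B to move --
(1,0): flips 1 -> legal
(1,2): no bracket -> illegal
(1,3): flips 1 -> legal
(1,4): flips 1 -> legal
(3,0): no bracket -> illegal
(3,1): flips 1 -> legal
(3,5): flips 2 -> legal
(4,4): no bracket -> illegal
(5,4): no bracket -> illegal
(5,5): no bracket -> illegal
B mobility = 5
-- W to move --
(0,1): flips 1 -> legal
(0,2): flips 1 -> legal
(0,4): no bracket -> illegal
(0,5): flips 1 -> legal
(1,0): no bracket -> illegal
(1,2): no bracket -> illegal
(1,3): no bracket -> illegal
(1,4): no bracket -> illegal
(3,0): no bracket -> illegal
(3,1): flips 2 -> legal
(4,0): no bracket -> illegal
(4,4): no bracket -> illegal
(5,0): flips 2 -> legal
(5,1): flips 2 -> legal
(5,2): flips 1 -> legal
(5,3): flips 2 -> legal
(5,4): flips 2 -> legal
W mobility = 9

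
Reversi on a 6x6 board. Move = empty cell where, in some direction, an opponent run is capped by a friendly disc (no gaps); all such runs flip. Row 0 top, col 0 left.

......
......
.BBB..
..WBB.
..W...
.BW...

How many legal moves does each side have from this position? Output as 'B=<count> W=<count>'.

Answer: B=4 W=6

Derivation:
-- B to move --
(3,1): flips 1 -> legal
(4,1): flips 1 -> legal
(4,3): flips 1 -> legal
(5,3): flips 1 -> legal
B mobility = 4
-- W to move --
(1,0): flips 1 -> legal
(1,1): no bracket -> illegal
(1,2): flips 1 -> legal
(1,3): no bracket -> illegal
(1,4): flips 1 -> legal
(2,0): no bracket -> illegal
(2,4): flips 1 -> legal
(2,5): no bracket -> illegal
(3,0): no bracket -> illegal
(3,1): no bracket -> illegal
(3,5): flips 2 -> legal
(4,0): no bracket -> illegal
(4,1): no bracket -> illegal
(4,3): no bracket -> illegal
(4,4): no bracket -> illegal
(4,5): no bracket -> illegal
(5,0): flips 1 -> legal
W mobility = 6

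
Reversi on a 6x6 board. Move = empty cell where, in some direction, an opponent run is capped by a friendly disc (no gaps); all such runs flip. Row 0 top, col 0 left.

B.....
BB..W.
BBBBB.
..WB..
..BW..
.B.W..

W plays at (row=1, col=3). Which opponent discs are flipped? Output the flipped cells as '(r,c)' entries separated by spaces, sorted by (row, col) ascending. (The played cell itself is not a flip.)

Answer: (2,3) (3,3)

Derivation:
Dir NW: first cell '.' (not opp) -> no flip
Dir N: first cell '.' (not opp) -> no flip
Dir NE: first cell '.' (not opp) -> no flip
Dir W: first cell '.' (not opp) -> no flip
Dir E: first cell 'W' (not opp) -> no flip
Dir SW: opp run (2,2), next='.' -> no flip
Dir S: opp run (2,3) (3,3) capped by W -> flip
Dir SE: opp run (2,4), next='.' -> no flip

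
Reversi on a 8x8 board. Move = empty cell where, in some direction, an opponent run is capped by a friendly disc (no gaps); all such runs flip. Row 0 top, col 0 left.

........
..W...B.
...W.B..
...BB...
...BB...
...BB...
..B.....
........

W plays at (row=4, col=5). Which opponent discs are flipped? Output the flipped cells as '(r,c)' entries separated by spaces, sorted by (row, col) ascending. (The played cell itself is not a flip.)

Answer: (3,4)

Derivation:
Dir NW: opp run (3,4) capped by W -> flip
Dir N: first cell '.' (not opp) -> no flip
Dir NE: first cell '.' (not opp) -> no flip
Dir W: opp run (4,4) (4,3), next='.' -> no flip
Dir E: first cell '.' (not opp) -> no flip
Dir SW: opp run (5,4), next='.' -> no flip
Dir S: first cell '.' (not opp) -> no flip
Dir SE: first cell '.' (not opp) -> no flip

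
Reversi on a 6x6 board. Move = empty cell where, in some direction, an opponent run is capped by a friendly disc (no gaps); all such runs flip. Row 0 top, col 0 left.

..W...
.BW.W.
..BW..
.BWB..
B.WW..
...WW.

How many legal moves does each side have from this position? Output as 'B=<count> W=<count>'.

-- B to move --
(0,1): no bracket -> illegal
(0,3): no bracket -> illegal
(0,4): no bracket -> illegal
(0,5): no bracket -> illegal
(1,3): flips 2 -> legal
(1,5): no bracket -> illegal
(2,1): no bracket -> illegal
(2,4): flips 1 -> legal
(2,5): no bracket -> illegal
(3,4): no bracket -> illegal
(4,1): no bracket -> illegal
(4,4): no bracket -> illegal
(4,5): no bracket -> illegal
(5,1): flips 1 -> legal
(5,2): flips 2 -> legal
(5,5): no bracket -> illegal
B mobility = 4
-- W to move --
(0,0): no bracket -> illegal
(0,1): no bracket -> illegal
(1,0): flips 1 -> legal
(1,3): no bracket -> illegal
(2,0): flips 2 -> legal
(2,1): flips 1 -> legal
(2,4): flips 1 -> legal
(3,0): flips 1 -> legal
(3,4): flips 1 -> legal
(4,1): no bracket -> illegal
(4,4): no bracket -> illegal
(5,0): no bracket -> illegal
(5,1): no bracket -> illegal
W mobility = 6

Answer: B=4 W=6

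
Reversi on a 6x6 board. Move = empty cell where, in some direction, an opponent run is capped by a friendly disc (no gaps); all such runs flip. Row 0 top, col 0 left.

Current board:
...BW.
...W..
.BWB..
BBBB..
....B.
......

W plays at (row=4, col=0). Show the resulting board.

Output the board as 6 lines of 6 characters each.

Answer: ...BW.
...W..
.BWB..
BWBB..
W...B.
......

Derivation:
Place W at (4,0); scan 8 dirs for brackets.
Dir NW: edge -> no flip
Dir N: opp run (3,0), next='.' -> no flip
Dir NE: opp run (3,1) capped by W -> flip
Dir W: edge -> no flip
Dir E: first cell '.' (not opp) -> no flip
Dir SW: edge -> no flip
Dir S: first cell '.' (not opp) -> no flip
Dir SE: first cell '.' (not opp) -> no flip
All flips: (3,1)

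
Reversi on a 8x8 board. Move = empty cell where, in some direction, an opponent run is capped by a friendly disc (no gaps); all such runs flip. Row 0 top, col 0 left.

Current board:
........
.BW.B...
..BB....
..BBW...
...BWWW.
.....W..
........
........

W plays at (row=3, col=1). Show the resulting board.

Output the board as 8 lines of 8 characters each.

Answer: ........
.BW.B...
..BB....
.WWWW...
...BWWW.
.....W..
........
........

Derivation:
Place W at (3,1); scan 8 dirs for brackets.
Dir NW: first cell '.' (not opp) -> no flip
Dir N: first cell '.' (not opp) -> no flip
Dir NE: opp run (2,2), next='.' -> no flip
Dir W: first cell '.' (not opp) -> no flip
Dir E: opp run (3,2) (3,3) capped by W -> flip
Dir SW: first cell '.' (not opp) -> no flip
Dir S: first cell '.' (not opp) -> no flip
Dir SE: first cell '.' (not opp) -> no flip
All flips: (3,2) (3,3)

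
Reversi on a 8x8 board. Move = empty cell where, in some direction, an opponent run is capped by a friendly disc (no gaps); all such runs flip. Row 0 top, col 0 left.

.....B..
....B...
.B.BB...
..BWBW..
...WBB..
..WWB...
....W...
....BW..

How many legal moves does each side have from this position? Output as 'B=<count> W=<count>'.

Answer: B=11 W=10

Derivation:
-- B to move --
(2,2): flips 1 -> legal
(2,5): flips 1 -> legal
(2,6): flips 1 -> legal
(3,6): flips 1 -> legal
(4,1): no bracket -> illegal
(4,2): flips 2 -> legal
(4,6): flips 1 -> legal
(5,1): flips 2 -> legal
(5,5): no bracket -> illegal
(6,1): flips 2 -> legal
(6,2): flips 1 -> legal
(6,3): flips 3 -> legal
(6,5): no bracket -> illegal
(6,6): no bracket -> illegal
(7,3): no bracket -> illegal
(7,6): flips 1 -> legal
B mobility = 11
-- W to move --
(0,3): no bracket -> illegal
(0,4): flips 5 -> legal
(0,6): no bracket -> illegal
(1,0): flips 2 -> legal
(1,1): no bracket -> illegal
(1,2): no bracket -> illegal
(1,3): flips 2 -> legal
(1,5): flips 1 -> legal
(1,6): no bracket -> illegal
(2,0): no bracket -> illegal
(2,2): no bracket -> illegal
(2,5): flips 1 -> legal
(3,0): no bracket -> illegal
(3,1): flips 1 -> legal
(3,6): no bracket -> illegal
(4,1): no bracket -> illegal
(4,2): no bracket -> illegal
(4,6): flips 2 -> legal
(5,5): flips 3 -> legal
(5,6): no bracket -> illegal
(6,3): no bracket -> illegal
(6,5): flips 1 -> legal
(7,3): flips 1 -> legal
W mobility = 10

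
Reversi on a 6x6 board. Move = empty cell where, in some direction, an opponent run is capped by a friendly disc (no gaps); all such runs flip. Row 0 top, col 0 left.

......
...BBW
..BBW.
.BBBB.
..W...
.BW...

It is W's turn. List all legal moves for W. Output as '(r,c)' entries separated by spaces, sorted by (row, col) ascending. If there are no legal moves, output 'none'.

(0,2): flips 1 -> legal
(0,3): no bracket -> illegal
(0,4): flips 1 -> legal
(0,5): no bracket -> illegal
(1,1): no bracket -> illegal
(1,2): flips 4 -> legal
(2,0): flips 1 -> legal
(2,1): flips 2 -> legal
(2,5): no bracket -> illegal
(3,0): no bracket -> illegal
(3,5): no bracket -> illegal
(4,0): no bracket -> illegal
(4,1): no bracket -> illegal
(4,3): no bracket -> illegal
(4,4): flips 1 -> legal
(4,5): no bracket -> illegal
(5,0): flips 1 -> legal

Answer: (0,2) (0,4) (1,2) (2,0) (2,1) (4,4) (5,0)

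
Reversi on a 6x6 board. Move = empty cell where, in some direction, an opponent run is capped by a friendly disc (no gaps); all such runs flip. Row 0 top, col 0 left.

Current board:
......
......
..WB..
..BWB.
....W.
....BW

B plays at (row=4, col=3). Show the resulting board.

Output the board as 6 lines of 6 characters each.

Answer: ......
......
..WB..
..BBB.
...BW.
....BW

Derivation:
Place B at (4,3); scan 8 dirs for brackets.
Dir NW: first cell 'B' (not opp) -> no flip
Dir N: opp run (3,3) capped by B -> flip
Dir NE: first cell 'B' (not opp) -> no flip
Dir W: first cell '.' (not opp) -> no flip
Dir E: opp run (4,4), next='.' -> no flip
Dir SW: first cell '.' (not opp) -> no flip
Dir S: first cell '.' (not opp) -> no flip
Dir SE: first cell 'B' (not opp) -> no flip
All flips: (3,3)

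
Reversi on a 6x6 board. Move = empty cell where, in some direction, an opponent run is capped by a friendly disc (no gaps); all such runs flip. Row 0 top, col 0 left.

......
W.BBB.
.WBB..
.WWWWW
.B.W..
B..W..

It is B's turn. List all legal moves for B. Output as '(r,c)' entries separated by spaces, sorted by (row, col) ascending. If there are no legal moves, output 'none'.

(0,0): no bracket -> illegal
(0,1): no bracket -> illegal
(1,1): flips 2 -> legal
(2,0): flips 1 -> legal
(2,4): no bracket -> illegal
(2,5): no bracket -> illegal
(3,0): flips 1 -> legal
(4,0): flips 1 -> legal
(4,2): flips 1 -> legal
(4,4): flips 1 -> legal
(4,5): flips 1 -> legal
(5,2): no bracket -> illegal
(5,4): no bracket -> illegal

Answer: (1,1) (2,0) (3,0) (4,0) (4,2) (4,4) (4,5)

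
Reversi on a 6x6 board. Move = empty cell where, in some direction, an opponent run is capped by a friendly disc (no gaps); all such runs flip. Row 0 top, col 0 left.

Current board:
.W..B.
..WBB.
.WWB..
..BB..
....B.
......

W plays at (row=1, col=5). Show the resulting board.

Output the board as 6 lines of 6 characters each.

Place W at (1,5); scan 8 dirs for brackets.
Dir NW: opp run (0,4), next=edge -> no flip
Dir N: first cell '.' (not opp) -> no flip
Dir NE: edge -> no flip
Dir W: opp run (1,4) (1,3) capped by W -> flip
Dir E: edge -> no flip
Dir SW: first cell '.' (not opp) -> no flip
Dir S: first cell '.' (not opp) -> no flip
Dir SE: edge -> no flip
All flips: (1,3) (1,4)

Answer: .W..B.
..WWWW
.WWB..
..BB..
....B.
......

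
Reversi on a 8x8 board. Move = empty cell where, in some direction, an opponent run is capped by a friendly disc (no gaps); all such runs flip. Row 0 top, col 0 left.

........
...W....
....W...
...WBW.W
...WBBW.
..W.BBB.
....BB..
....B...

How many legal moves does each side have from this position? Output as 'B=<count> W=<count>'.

Answer: B=9 W=6

Derivation:
-- B to move --
(0,2): no bracket -> illegal
(0,3): no bracket -> illegal
(0,4): no bracket -> illegal
(1,2): no bracket -> illegal
(1,4): flips 1 -> legal
(1,5): no bracket -> illegal
(2,2): flips 1 -> legal
(2,3): no bracket -> illegal
(2,5): flips 1 -> legal
(2,6): flips 1 -> legal
(2,7): no bracket -> illegal
(3,2): flips 2 -> legal
(3,6): flips 2 -> legal
(4,1): no bracket -> illegal
(4,2): flips 1 -> legal
(4,7): flips 1 -> legal
(5,1): no bracket -> illegal
(5,3): no bracket -> illegal
(5,7): no bracket -> illegal
(6,1): flips 2 -> legal
(6,2): no bracket -> illegal
(6,3): no bracket -> illegal
B mobility = 9
-- W to move --
(2,3): no bracket -> illegal
(2,5): flips 1 -> legal
(3,6): no bracket -> illegal
(4,7): no bracket -> illegal
(5,3): flips 1 -> legal
(5,7): no bracket -> illegal
(6,3): no bracket -> illegal
(6,6): flips 3 -> legal
(6,7): no bracket -> illegal
(7,3): flips 2 -> legal
(7,5): flips 3 -> legal
(7,6): flips 2 -> legal
W mobility = 6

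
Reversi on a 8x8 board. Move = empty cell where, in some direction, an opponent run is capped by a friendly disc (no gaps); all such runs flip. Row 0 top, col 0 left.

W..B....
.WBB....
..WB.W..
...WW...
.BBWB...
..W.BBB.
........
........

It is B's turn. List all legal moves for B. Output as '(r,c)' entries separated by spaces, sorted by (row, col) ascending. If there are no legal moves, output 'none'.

Answer: (1,0) (2,1) (2,4) (3,1) (3,2) (4,5) (5,3) (6,2) (6,3)

Derivation:
(0,1): no bracket -> illegal
(0,2): no bracket -> illegal
(1,0): flips 1 -> legal
(1,4): no bracket -> illegal
(1,5): no bracket -> illegal
(1,6): no bracket -> illegal
(2,0): no bracket -> illegal
(2,1): flips 1 -> legal
(2,4): flips 2 -> legal
(2,6): no bracket -> illegal
(3,1): flips 1 -> legal
(3,2): flips 2 -> legal
(3,5): no bracket -> illegal
(3,6): no bracket -> illegal
(4,5): flips 1 -> legal
(5,1): no bracket -> illegal
(5,3): flips 2 -> legal
(6,1): no bracket -> illegal
(6,2): flips 1 -> legal
(6,3): flips 1 -> legal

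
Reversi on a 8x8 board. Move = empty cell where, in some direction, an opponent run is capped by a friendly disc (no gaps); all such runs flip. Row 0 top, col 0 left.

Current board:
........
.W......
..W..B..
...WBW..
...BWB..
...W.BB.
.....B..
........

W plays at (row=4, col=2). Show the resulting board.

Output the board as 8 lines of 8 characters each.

Answer: ........
.W......
..W..B..
...WBW..
..WWWB..
...W.BB.
.....B..
........

Derivation:
Place W at (4,2); scan 8 dirs for brackets.
Dir NW: first cell '.' (not opp) -> no flip
Dir N: first cell '.' (not opp) -> no flip
Dir NE: first cell 'W' (not opp) -> no flip
Dir W: first cell '.' (not opp) -> no flip
Dir E: opp run (4,3) capped by W -> flip
Dir SW: first cell '.' (not opp) -> no flip
Dir S: first cell '.' (not opp) -> no flip
Dir SE: first cell 'W' (not opp) -> no flip
All flips: (4,3)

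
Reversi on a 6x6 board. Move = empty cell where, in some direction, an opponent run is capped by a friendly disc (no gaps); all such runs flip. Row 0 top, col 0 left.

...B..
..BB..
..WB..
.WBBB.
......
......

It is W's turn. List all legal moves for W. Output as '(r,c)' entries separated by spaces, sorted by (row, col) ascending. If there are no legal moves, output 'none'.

(0,1): no bracket -> illegal
(0,2): flips 1 -> legal
(0,4): flips 1 -> legal
(1,1): no bracket -> illegal
(1,4): no bracket -> illegal
(2,1): no bracket -> illegal
(2,4): flips 1 -> legal
(2,5): no bracket -> illegal
(3,5): flips 3 -> legal
(4,1): no bracket -> illegal
(4,2): flips 1 -> legal
(4,3): no bracket -> illegal
(4,4): flips 1 -> legal
(4,5): no bracket -> illegal

Answer: (0,2) (0,4) (2,4) (3,5) (4,2) (4,4)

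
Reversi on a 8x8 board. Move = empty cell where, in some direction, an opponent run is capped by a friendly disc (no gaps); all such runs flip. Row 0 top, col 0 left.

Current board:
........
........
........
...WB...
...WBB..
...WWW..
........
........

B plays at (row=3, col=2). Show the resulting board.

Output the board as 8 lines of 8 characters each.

Answer: ........
........
........
..BBB...
...WBB..
...WWW..
........
........

Derivation:
Place B at (3,2); scan 8 dirs for brackets.
Dir NW: first cell '.' (not opp) -> no flip
Dir N: first cell '.' (not opp) -> no flip
Dir NE: first cell '.' (not opp) -> no flip
Dir W: first cell '.' (not opp) -> no flip
Dir E: opp run (3,3) capped by B -> flip
Dir SW: first cell '.' (not opp) -> no flip
Dir S: first cell '.' (not opp) -> no flip
Dir SE: opp run (4,3) (5,4), next='.' -> no flip
All flips: (3,3)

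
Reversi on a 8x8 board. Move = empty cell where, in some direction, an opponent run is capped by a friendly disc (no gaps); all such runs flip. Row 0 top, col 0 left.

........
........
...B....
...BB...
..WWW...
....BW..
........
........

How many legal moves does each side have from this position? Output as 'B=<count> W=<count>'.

-- B to move --
(3,1): no bracket -> illegal
(3,2): flips 1 -> legal
(3,5): no bracket -> illegal
(4,1): no bracket -> illegal
(4,5): no bracket -> illegal
(4,6): no bracket -> illegal
(5,1): flips 1 -> legal
(5,2): flips 1 -> legal
(5,3): flips 1 -> legal
(5,6): flips 1 -> legal
(6,4): no bracket -> illegal
(6,5): no bracket -> illegal
(6,6): flips 2 -> legal
B mobility = 6
-- W to move --
(1,2): no bracket -> illegal
(1,3): flips 2 -> legal
(1,4): no bracket -> illegal
(2,2): flips 1 -> legal
(2,4): flips 2 -> legal
(2,5): flips 1 -> legal
(3,2): no bracket -> illegal
(3,5): no bracket -> illegal
(4,5): no bracket -> illegal
(5,3): flips 1 -> legal
(6,3): no bracket -> illegal
(6,4): flips 1 -> legal
(6,5): flips 1 -> legal
W mobility = 7

Answer: B=6 W=7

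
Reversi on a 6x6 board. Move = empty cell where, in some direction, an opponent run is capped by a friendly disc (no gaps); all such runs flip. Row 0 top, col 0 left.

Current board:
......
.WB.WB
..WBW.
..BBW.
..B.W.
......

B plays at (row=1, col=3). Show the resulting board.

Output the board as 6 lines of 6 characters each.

Answer: ......
.WBBBB
..WBW.
..BBW.
..B.W.
......

Derivation:
Place B at (1,3); scan 8 dirs for brackets.
Dir NW: first cell '.' (not opp) -> no flip
Dir N: first cell '.' (not opp) -> no flip
Dir NE: first cell '.' (not opp) -> no flip
Dir W: first cell 'B' (not opp) -> no flip
Dir E: opp run (1,4) capped by B -> flip
Dir SW: opp run (2,2), next='.' -> no flip
Dir S: first cell 'B' (not opp) -> no flip
Dir SE: opp run (2,4), next='.' -> no flip
All flips: (1,4)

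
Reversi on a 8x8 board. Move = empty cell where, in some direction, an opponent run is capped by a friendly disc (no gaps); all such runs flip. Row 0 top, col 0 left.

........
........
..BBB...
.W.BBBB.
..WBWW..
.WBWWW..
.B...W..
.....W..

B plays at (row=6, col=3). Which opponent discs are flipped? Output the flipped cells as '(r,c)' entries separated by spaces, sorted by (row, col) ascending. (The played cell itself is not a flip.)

Answer: (4,5) (5,3) (5,4)

Derivation:
Dir NW: first cell 'B' (not opp) -> no flip
Dir N: opp run (5,3) capped by B -> flip
Dir NE: opp run (5,4) (4,5) capped by B -> flip
Dir W: first cell '.' (not opp) -> no flip
Dir E: first cell '.' (not opp) -> no flip
Dir SW: first cell '.' (not opp) -> no flip
Dir S: first cell '.' (not opp) -> no flip
Dir SE: first cell '.' (not opp) -> no flip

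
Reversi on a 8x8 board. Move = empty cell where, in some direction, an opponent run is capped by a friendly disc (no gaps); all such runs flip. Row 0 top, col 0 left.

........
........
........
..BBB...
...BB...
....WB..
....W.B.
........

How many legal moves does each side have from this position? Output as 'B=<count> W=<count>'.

-- B to move --
(4,5): no bracket -> illegal
(5,3): flips 1 -> legal
(6,3): no bracket -> illegal
(6,5): flips 1 -> legal
(7,3): flips 1 -> legal
(7,4): flips 2 -> legal
(7,5): no bracket -> illegal
B mobility = 4
-- W to move --
(2,1): flips 2 -> legal
(2,2): no bracket -> illegal
(2,3): no bracket -> illegal
(2,4): flips 2 -> legal
(2,5): no bracket -> illegal
(3,1): no bracket -> illegal
(3,5): no bracket -> illegal
(4,1): no bracket -> illegal
(4,2): no bracket -> illegal
(4,5): no bracket -> illegal
(4,6): flips 1 -> legal
(5,2): no bracket -> illegal
(5,3): no bracket -> illegal
(5,6): flips 1 -> legal
(5,7): no bracket -> illegal
(6,5): no bracket -> illegal
(6,7): no bracket -> illegal
(7,5): no bracket -> illegal
(7,6): no bracket -> illegal
(7,7): no bracket -> illegal
W mobility = 4

Answer: B=4 W=4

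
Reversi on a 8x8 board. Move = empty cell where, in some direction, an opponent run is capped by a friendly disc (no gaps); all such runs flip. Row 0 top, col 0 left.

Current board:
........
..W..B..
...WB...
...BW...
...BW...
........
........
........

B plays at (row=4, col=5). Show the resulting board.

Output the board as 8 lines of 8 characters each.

Answer: ........
..W..B..
...WB...
...BW...
...BBB..
........
........
........

Derivation:
Place B at (4,5); scan 8 dirs for brackets.
Dir NW: opp run (3,4) (2,3) (1,2), next='.' -> no flip
Dir N: first cell '.' (not opp) -> no flip
Dir NE: first cell '.' (not opp) -> no flip
Dir W: opp run (4,4) capped by B -> flip
Dir E: first cell '.' (not opp) -> no flip
Dir SW: first cell '.' (not opp) -> no flip
Dir S: first cell '.' (not opp) -> no flip
Dir SE: first cell '.' (not opp) -> no flip
All flips: (4,4)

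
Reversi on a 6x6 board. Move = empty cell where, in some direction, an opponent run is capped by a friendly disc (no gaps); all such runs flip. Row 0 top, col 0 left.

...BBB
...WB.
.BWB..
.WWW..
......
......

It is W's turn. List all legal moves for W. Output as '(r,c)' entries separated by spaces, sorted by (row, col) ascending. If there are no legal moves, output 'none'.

Answer: (1,0) (1,1) (1,5) (2,0) (2,4)

Derivation:
(0,2): no bracket -> illegal
(1,0): flips 1 -> legal
(1,1): flips 1 -> legal
(1,2): no bracket -> illegal
(1,5): flips 1 -> legal
(2,0): flips 1 -> legal
(2,4): flips 1 -> legal
(2,5): no bracket -> illegal
(3,0): no bracket -> illegal
(3,4): no bracket -> illegal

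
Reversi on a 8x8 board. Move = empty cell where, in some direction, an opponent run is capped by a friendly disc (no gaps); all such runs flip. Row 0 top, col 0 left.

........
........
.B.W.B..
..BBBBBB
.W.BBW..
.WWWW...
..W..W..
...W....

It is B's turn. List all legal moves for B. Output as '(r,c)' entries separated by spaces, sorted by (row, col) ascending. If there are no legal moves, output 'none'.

Answer: (1,2) (1,3) (1,4) (4,6) (5,0) (5,5) (5,6) (6,1) (6,3) (6,4) (7,1) (7,6)

Derivation:
(1,2): flips 1 -> legal
(1,3): flips 1 -> legal
(1,4): flips 1 -> legal
(2,2): no bracket -> illegal
(2,4): no bracket -> illegal
(3,0): no bracket -> illegal
(3,1): no bracket -> illegal
(4,0): no bracket -> illegal
(4,2): no bracket -> illegal
(4,6): flips 1 -> legal
(5,0): flips 1 -> legal
(5,5): flips 1 -> legal
(5,6): flips 1 -> legal
(6,0): no bracket -> illegal
(6,1): flips 1 -> legal
(6,3): flips 3 -> legal
(6,4): flips 1 -> legal
(6,6): no bracket -> illegal
(7,1): flips 2 -> legal
(7,2): no bracket -> illegal
(7,4): no bracket -> illegal
(7,5): no bracket -> illegal
(7,6): flips 2 -> legal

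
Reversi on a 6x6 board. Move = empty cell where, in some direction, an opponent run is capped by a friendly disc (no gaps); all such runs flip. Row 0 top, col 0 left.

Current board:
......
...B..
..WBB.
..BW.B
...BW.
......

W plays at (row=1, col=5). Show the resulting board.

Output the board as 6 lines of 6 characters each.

Answer: ......
...B.W
..WBW.
..BW.B
...BW.
......

Derivation:
Place W at (1,5); scan 8 dirs for brackets.
Dir NW: first cell '.' (not opp) -> no flip
Dir N: first cell '.' (not opp) -> no flip
Dir NE: edge -> no flip
Dir W: first cell '.' (not opp) -> no flip
Dir E: edge -> no flip
Dir SW: opp run (2,4) capped by W -> flip
Dir S: first cell '.' (not opp) -> no flip
Dir SE: edge -> no flip
All flips: (2,4)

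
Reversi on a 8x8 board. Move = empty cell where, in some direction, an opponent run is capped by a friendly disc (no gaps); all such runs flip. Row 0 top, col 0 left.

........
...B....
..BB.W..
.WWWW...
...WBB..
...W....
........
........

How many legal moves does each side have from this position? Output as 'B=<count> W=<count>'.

-- B to move --
(1,4): no bracket -> illegal
(1,5): no bracket -> illegal
(1,6): no bracket -> illegal
(2,0): no bracket -> illegal
(2,1): no bracket -> illegal
(2,4): flips 1 -> legal
(2,6): no bracket -> illegal
(3,0): no bracket -> illegal
(3,5): no bracket -> illegal
(3,6): no bracket -> illegal
(4,0): flips 1 -> legal
(4,1): flips 1 -> legal
(4,2): flips 2 -> legal
(5,2): no bracket -> illegal
(5,4): no bracket -> illegal
(6,2): flips 1 -> legal
(6,3): flips 3 -> legal
(6,4): no bracket -> illegal
B mobility = 6
-- W to move --
(0,2): no bracket -> illegal
(0,3): flips 2 -> legal
(0,4): flips 2 -> legal
(1,1): flips 1 -> legal
(1,2): flips 2 -> legal
(1,4): flips 1 -> legal
(2,1): no bracket -> illegal
(2,4): no bracket -> illegal
(3,5): flips 1 -> legal
(3,6): no bracket -> illegal
(4,6): flips 2 -> legal
(5,4): flips 1 -> legal
(5,5): flips 1 -> legal
(5,6): flips 1 -> legal
W mobility = 10

Answer: B=6 W=10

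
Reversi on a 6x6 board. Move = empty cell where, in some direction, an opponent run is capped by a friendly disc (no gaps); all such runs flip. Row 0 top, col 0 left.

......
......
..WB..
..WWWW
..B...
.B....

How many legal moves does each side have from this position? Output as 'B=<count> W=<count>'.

Answer: B=6 W=5

Derivation:
-- B to move --
(1,1): no bracket -> illegal
(1,2): flips 2 -> legal
(1,3): no bracket -> illegal
(2,1): flips 1 -> legal
(2,4): flips 1 -> legal
(2,5): no bracket -> illegal
(3,1): no bracket -> illegal
(4,1): flips 1 -> legal
(4,3): flips 1 -> legal
(4,4): no bracket -> illegal
(4,5): flips 1 -> legal
B mobility = 6
-- W to move --
(1,2): flips 1 -> legal
(1,3): flips 1 -> legal
(1,4): flips 1 -> legal
(2,4): flips 1 -> legal
(3,1): no bracket -> illegal
(4,0): no bracket -> illegal
(4,1): no bracket -> illegal
(4,3): no bracket -> illegal
(5,0): no bracket -> illegal
(5,2): flips 1 -> legal
(5,3): no bracket -> illegal
W mobility = 5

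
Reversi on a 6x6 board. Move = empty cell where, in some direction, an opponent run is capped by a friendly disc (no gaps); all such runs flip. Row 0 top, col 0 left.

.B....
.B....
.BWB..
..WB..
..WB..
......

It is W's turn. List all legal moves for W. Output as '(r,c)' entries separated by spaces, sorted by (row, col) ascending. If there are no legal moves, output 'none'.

Answer: (0,0) (1,0) (1,4) (2,0) (2,4) (3,4) (4,4) (5,4)

Derivation:
(0,0): flips 1 -> legal
(0,2): no bracket -> illegal
(1,0): flips 1 -> legal
(1,2): no bracket -> illegal
(1,3): no bracket -> illegal
(1,4): flips 1 -> legal
(2,0): flips 1 -> legal
(2,4): flips 2 -> legal
(3,0): no bracket -> illegal
(3,1): no bracket -> illegal
(3,4): flips 1 -> legal
(4,4): flips 2 -> legal
(5,2): no bracket -> illegal
(5,3): no bracket -> illegal
(5,4): flips 1 -> legal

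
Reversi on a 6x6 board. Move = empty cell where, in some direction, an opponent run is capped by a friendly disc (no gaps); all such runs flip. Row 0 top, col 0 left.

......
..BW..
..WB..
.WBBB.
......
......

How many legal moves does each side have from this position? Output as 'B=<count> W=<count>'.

Answer: B=5 W=7

Derivation:
-- B to move --
(0,2): no bracket -> illegal
(0,3): flips 1 -> legal
(0,4): no bracket -> illegal
(1,1): flips 1 -> legal
(1,4): flips 1 -> legal
(2,0): no bracket -> illegal
(2,1): flips 1 -> legal
(2,4): no bracket -> illegal
(3,0): flips 1 -> legal
(4,0): no bracket -> illegal
(4,1): no bracket -> illegal
(4,2): no bracket -> illegal
B mobility = 5
-- W to move --
(0,1): no bracket -> illegal
(0,2): flips 1 -> legal
(0,3): no bracket -> illegal
(1,1): flips 1 -> legal
(1,4): no bracket -> illegal
(2,1): no bracket -> illegal
(2,4): flips 1 -> legal
(2,5): no bracket -> illegal
(3,5): flips 3 -> legal
(4,1): no bracket -> illegal
(4,2): flips 1 -> legal
(4,3): flips 2 -> legal
(4,4): flips 1 -> legal
(4,5): no bracket -> illegal
W mobility = 7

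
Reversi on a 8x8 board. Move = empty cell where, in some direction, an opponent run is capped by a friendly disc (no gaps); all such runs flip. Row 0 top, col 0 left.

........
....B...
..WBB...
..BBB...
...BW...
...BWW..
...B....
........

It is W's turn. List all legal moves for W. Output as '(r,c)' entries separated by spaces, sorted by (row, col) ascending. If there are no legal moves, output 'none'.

Answer: (0,4) (2,1) (2,5) (4,2) (5,2) (6,2) (7,2)

Derivation:
(0,3): no bracket -> illegal
(0,4): flips 3 -> legal
(0,5): no bracket -> illegal
(1,2): no bracket -> illegal
(1,3): no bracket -> illegal
(1,5): no bracket -> illegal
(2,1): flips 2 -> legal
(2,5): flips 2 -> legal
(3,1): no bracket -> illegal
(3,5): no bracket -> illegal
(4,1): no bracket -> illegal
(4,2): flips 2 -> legal
(4,5): no bracket -> illegal
(5,2): flips 1 -> legal
(6,2): flips 1 -> legal
(6,4): no bracket -> illegal
(7,2): flips 1 -> legal
(7,3): no bracket -> illegal
(7,4): no bracket -> illegal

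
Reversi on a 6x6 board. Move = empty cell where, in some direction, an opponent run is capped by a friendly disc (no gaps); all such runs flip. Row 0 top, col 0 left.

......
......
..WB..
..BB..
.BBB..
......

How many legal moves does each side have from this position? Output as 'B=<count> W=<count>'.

-- B to move --
(1,1): flips 1 -> legal
(1,2): flips 1 -> legal
(1,3): no bracket -> illegal
(2,1): flips 1 -> legal
(3,1): no bracket -> illegal
B mobility = 3
-- W to move --
(1,2): no bracket -> illegal
(1,3): no bracket -> illegal
(1,4): no bracket -> illegal
(2,1): no bracket -> illegal
(2,4): flips 1 -> legal
(3,0): no bracket -> illegal
(3,1): no bracket -> illegal
(3,4): no bracket -> illegal
(4,0): no bracket -> illegal
(4,4): flips 1 -> legal
(5,0): no bracket -> illegal
(5,1): no bracket -> illegal
(5,2): flips 2 -> legal
(5,3): no bracket -> illegal
(5,4): no bracket -> illegal
W mobility = 3

Answer: B=3 W=3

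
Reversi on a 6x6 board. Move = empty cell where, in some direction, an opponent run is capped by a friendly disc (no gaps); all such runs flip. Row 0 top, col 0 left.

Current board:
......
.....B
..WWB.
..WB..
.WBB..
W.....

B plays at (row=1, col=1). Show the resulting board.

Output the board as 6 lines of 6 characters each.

Place B at (1,1); scan 8 dirs for brackets.
Dir NW: first cell '.' (not opp) -> no flip
Dir N: first cell '.' (not opp) -> no flip
Dir NE: first cell '.' (not opp) -> no flip
Dir W: first cell '.' (not opp) -> no flip
Dir E: first cell '.' (not opp) -> no flip
Dir SW: first cell '.' (not opp) -> no flip
Dir S: first cell '.' (not opp) -> no flip
Dir SE: opp run (2,2) capped by B -> flip
All flips: (2,2)

Answer: ......
.B...B
..BWB.
..WB..
.WBB..
W.....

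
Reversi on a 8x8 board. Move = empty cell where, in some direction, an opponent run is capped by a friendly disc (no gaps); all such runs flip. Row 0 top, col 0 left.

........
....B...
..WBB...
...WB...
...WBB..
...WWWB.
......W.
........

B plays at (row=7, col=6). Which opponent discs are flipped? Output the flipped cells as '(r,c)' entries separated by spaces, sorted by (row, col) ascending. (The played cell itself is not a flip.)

Dir NW: first cell '.' (not opp) -> no flip
Dir N: opp run (6,6) capped by B -> flip
Dir NE: first cell '.' (not opp) -> no flip
Dir W: first cell '.' (not opp) -> no flip
Dir E: first cell '.' (not opp) -> no flip
Dir SW: edge -> no flip
Dir S: edge -> no flip
Dir SE: edge -> no flip

Answer: (6,6)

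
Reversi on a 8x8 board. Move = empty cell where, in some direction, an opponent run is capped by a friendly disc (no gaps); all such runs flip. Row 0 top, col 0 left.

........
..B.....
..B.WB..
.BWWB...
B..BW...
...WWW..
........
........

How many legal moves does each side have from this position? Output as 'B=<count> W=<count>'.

Answer: B=9 W=6

Derivation:
-- B to move --
(1,3): no bracket -> illegal
(1,4): flips 1 -> legal
(1,5): no bracket -> illegal
(2,1): flips 1 -> legal
(2,3): flips 2 -> legal
(3,5): no bracket -> illegal
(4,1): no bracket -> illegal
(4,2): flips 1 -> legal
(4,5): flips 1 -> legal
(4,6): no bracket -> illegal
(5,2): no bracket -> illegal
(5,6): no bracket -> illegal
(6,2): no bracket -> illegal
(6,3): flips 1 -> legal
(6,4): flips 2 -> legal
(6,5): flips 1 -> legal
(6,6): flips 3 -> legal
B mobility = 9
-- W to move --
(0,1): no bracket -> illegal
(0,2): flips 2 -> legal
(0,3): no bracket -> illegal
(1,1): flips 1 -> legal
(1,3): no bracket -> illegal
(1,4): no bracket -> illegal
(1,5): no bracket -> illegal
(1,6): no bracket -> illegal
(2,0): no bracket -> illegal
(2,1): no bracket -> illegal
(2,3): no bracket -> illegal
(2,6): flips 1 -> legal
(3,0): flips 1 -> legal
(3,5): flips 1 -> legal
(3,6): no bracket -> illegal
(4,1): no bracket -> illegal
(4,2): flips 1 -> legal
(4,5): no bracket -> illegal
(5,0): no bracket -> illegal
(5,1): no bracket -> illegal
(5,2): no bracket -> illegal
W mobility = 6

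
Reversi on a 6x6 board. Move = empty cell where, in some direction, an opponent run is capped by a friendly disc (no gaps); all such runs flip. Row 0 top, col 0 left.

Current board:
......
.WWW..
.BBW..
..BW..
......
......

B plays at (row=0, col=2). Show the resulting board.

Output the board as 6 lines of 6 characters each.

Place B at (0,2); scan 8 dirs for brackets.
Dir NW: edge -> no flip
Dir N: edge -> no flip
Dir NE: edge -> no flip
Dir W: first cell '.' (not opp) -> no flip
Dir E: first cell '.' (not opp) -> no flip
Dir SW: opp run (1,1), next='.' -> no flip
Dir S: opp run (1,2) capped by B -> flip
Dir SE: opp run (1,3), next='.' -> no flip
All flips: (1,2)

Answer: ..B...
.WBW..
.BBW..
..BW..
......
......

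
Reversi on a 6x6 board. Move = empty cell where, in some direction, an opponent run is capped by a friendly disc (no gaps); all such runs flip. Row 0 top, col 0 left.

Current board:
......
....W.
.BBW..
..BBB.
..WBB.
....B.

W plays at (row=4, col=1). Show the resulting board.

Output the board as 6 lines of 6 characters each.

Place W at (4,1); scan 8 dirs for brackets.
Dir NW: first cell '.' (not opp) -> no flip
Dir N: first cell '.' (not opp) -> no flip
Dir NE: opp run (3,2) capped by W -> flip
Dir W: first cell '.' (not opp) -> no flip
Dir E: first cell 'W' (not opp) -> no flip
Dir SW: first cell '.' (not opp) -> no flip
Dir S: first cell '.' (not opp) -> no flip
Dir SE: first cell '.' (not opp) -> no flip
All flips: (3,2)

Answer: ......
....W.
.BBW..
..WBB.
.WWBB.
....B.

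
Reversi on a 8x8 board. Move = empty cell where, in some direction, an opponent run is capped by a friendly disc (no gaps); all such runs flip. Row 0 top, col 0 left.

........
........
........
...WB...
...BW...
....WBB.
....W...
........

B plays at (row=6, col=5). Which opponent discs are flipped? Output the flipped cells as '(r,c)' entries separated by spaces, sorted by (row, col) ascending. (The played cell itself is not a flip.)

Answer: (5,4)

Derivation:
Dir NW: opp run (5,4) capped by B -> flip
Dir N: first cell 'B' (not opp) -> no flip
Dir NE: first cell 'B' (not opp) -> no flip
Dir W: opp run (6,4), next='.' -> no flip
Dir E: first cell '.' (not opp) -> no flip
Dir SW: first cell '.' (not opp) -> no flip
Dir S: first cell '.' (not opp) -> no flip
Dir SE: first cell '.' (not opp) -> no flip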